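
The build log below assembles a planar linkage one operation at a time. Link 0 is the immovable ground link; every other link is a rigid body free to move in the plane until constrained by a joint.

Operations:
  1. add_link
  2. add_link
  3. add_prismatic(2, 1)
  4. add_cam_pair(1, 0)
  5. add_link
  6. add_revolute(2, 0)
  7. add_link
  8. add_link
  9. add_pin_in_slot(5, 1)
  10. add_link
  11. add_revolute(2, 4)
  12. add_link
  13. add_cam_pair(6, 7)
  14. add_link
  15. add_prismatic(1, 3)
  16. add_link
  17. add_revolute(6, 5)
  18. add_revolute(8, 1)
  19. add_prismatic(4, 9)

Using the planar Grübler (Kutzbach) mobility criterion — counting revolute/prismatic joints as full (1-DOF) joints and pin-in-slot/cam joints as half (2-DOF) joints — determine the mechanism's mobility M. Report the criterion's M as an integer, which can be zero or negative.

M = 10

ground; <1,0,0>
#1 <2,0,0>
#2 <3,0,0>
P:2↔1 J1 <3,1,0>
C:1↔0 J2 <3,1,1>
#3 <4,1,1>
R:2↔0 J1 <4,2,1>
#4 <5,2,1>
#5 <6,2,1>
PS:5↔1 J2 <6,2,2>
#6 <7,2,2>
R:2↔4 J1 <7,3,2>
#7 <8,3,2>
C:6↔7 J2 <8,3,3>
#8 <9,3,3>
P:1↔3 J1 <9,4,3>
#9 <10,4,3>
R:6↔5 J1 <10,5,3>
R:8↔1 J1 <10,6,3>
P:4↔9 J1 <10,7,3>
3×9 − 2×7 − 1×3 = 10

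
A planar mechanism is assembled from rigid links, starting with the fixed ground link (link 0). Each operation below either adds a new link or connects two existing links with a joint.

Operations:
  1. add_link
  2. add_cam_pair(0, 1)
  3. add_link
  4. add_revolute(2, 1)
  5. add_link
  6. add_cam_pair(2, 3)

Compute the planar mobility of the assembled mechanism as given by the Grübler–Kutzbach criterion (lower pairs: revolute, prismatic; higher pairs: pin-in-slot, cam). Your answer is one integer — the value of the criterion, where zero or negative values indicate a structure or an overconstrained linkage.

L=1 J1=0 J2=0
add link → L=2 J1=0 J2=0
C@0,1 dof=2 J2 → L=2 J1=0 J2=1
add link → L=3 J1=0 J2=1
R@2,1 dof=1 J1 → L=3 J1=1 J2=1
add link → L=4 J1=1 J2=1
C@2,3 dof=2 J2 → L=4 J1=1 J2=2
M=3(L−1)−2J1−J2=3·3−2·1−2=5

M = 5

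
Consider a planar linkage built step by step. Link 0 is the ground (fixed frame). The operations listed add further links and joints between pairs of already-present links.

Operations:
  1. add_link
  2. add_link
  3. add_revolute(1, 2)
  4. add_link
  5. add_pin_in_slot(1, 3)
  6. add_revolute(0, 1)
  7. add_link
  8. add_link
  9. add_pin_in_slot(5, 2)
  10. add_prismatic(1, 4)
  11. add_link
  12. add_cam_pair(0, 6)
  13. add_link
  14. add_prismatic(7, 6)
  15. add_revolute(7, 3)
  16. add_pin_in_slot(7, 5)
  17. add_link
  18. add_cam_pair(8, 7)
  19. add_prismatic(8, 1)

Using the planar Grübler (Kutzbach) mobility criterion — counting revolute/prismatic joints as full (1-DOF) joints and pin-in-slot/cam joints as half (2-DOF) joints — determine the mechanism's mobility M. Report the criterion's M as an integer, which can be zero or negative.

ground; <1,0,0>
#1 <2,0,0>
#2 <3,0,0>
R:1↔2 J1 <3,1,0>
#3 <4,1,0>
PS:1↔3 J2 <4,1,1>
R:0↔1 J1 <4,2,1>
#4 <5,2,1>
#5 <6,2,1>
PS:5↔2 J2 <6,2,2>
P:1↔4 J1 <6,3,2>
#6 <7,3,2>
C:0↔6 J2 <7,3,3>
#7 <8,3,3>
P:7↔6 J1 <8,4,3>
R:7↔3 J1 <8,5,3>
PS:7↔5 J2 <8,5,4>
#8 <9,5,4>
C:8↔7 J2 <9,5,5>
P:8↔1 J1 <9,6,5>
3×8 − 2×6 − 1×5 = 7

M = 7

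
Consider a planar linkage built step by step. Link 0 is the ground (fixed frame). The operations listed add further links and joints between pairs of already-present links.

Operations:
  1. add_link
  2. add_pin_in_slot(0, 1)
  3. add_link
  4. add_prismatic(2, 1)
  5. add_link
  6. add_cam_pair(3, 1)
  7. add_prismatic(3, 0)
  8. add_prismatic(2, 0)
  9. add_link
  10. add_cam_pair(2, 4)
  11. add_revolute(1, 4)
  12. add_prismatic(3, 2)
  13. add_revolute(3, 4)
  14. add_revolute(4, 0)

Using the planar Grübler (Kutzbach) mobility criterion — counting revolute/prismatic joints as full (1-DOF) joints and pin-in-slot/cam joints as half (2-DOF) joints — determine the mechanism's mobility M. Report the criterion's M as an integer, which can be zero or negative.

[1;0;0] (link 0 is ground)
L+ [2;0;0]
PS(0,1)∈J2 [2;0;1]
L+ [3;0;1]
P(2,1)∈J1 [3;1;1]
L+ [4;1;1]
C(3,1)∈J2 [4;1;2]
P(3,0)∈J1 [4;2;2]
P(2,0)∈J1 [4;3;2]
L+ [5;3;2]
C(2,4)∈J2 [5;3;3]
R(1,4)∈J1 [5;4;3]
P(3,2)∈J1 [5;5;3]
R(3,4)∈J1 [5;6;3]
R(4,0)∈J1 [5;7;3]
mobility = 12 − 14 − 3 = -5

M = -5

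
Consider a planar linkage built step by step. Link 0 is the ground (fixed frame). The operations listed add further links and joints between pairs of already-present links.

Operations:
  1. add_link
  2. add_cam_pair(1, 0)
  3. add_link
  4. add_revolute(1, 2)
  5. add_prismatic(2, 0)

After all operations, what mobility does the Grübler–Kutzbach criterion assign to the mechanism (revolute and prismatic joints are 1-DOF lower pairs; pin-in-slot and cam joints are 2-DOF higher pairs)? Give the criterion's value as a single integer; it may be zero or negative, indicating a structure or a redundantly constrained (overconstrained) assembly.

(L,J1,J2)=(1,0,0); link0 fixed
link1: (2,0,0)
C 1-0 [J2]: (2,0,1)
link2: (3,0,1)
R 1-2 [J1]: (3,1,1)
P 2-0 [J1]: (3,2,1)
Grübler: 3·2 − 2·2 − 1 = 1

M = 1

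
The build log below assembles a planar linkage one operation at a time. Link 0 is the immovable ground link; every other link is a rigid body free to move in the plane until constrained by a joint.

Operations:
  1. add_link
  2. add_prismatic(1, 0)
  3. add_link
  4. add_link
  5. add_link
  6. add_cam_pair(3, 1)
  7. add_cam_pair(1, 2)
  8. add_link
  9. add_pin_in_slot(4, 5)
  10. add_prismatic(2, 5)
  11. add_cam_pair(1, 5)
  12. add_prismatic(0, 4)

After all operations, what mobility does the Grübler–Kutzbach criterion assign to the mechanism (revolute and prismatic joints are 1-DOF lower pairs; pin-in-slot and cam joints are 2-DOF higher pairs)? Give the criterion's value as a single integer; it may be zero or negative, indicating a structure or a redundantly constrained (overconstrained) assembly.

link 0 = ground. State L|J1|J2 = 1|0|0
+link1  2|0|0
P(1,0) f=1→J1  2|1|0
+link2  3|1|0
+link3  4|1|0
+link4  5|1|0
C(3,1) f=2→J2  5|1|1
C(1,2) f=2→J2  5|1|2
+link5  6|1|2
PS(4,5) f=2→J2  6|1|3
P(2,5) f=1→J1  6|2|3
C(1,5) f=2→J2  6|2|4
P(0,4) f=1→J1  6|3|4
M = 3(6−1)−2·3−4 = 15−6−4 = 5

M = 5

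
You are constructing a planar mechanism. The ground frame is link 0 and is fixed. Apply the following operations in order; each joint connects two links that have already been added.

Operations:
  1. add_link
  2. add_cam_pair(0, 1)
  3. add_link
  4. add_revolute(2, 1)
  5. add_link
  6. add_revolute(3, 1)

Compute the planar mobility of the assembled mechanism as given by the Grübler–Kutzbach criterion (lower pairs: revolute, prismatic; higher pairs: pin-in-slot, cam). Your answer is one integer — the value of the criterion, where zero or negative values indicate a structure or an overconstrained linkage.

M = 4

(L,J1,J2)=(1,0,0); link0 fixed
link1: (2,0,0)
C 0-1 [J2]: (2,0,1)
link2: (3,0,1)
R 2-1 [J1]: (3,1,1)
link3: (4,1,1)
R 3-1 [J1]: (4,2,1)
Grübler: 3·3 − 2·2 − 1 = 4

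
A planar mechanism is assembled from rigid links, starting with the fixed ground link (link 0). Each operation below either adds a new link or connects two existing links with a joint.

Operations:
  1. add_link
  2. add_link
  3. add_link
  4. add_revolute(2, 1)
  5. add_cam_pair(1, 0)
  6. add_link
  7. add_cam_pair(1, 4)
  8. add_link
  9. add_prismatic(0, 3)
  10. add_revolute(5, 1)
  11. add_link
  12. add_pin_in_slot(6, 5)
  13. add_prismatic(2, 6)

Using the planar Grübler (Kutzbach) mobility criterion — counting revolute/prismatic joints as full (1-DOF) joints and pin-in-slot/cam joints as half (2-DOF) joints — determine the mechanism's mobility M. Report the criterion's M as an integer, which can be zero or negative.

L=1 J1=0 J2=0
add link → L=2 J1=0 J2=0
add link → L=3 J1=0 J2=0
add link → L=4 J1=0 J2=0
R@2,1 dof=1 J1 → L=4 J1=1 J2=0
C@1,0 dof=2 J2 → L=4 J1=1 J2=1
add link → L=5 J1=1 J2=1
C@1,4 dof=2 J2 → L=5 J1=1 J2=2
add link → L=6 J1=1 J2=2
P@0,3 dof=1 J1 → L=6 J1=2 J2=2
R@5,1 dof=1 J1 → L=6 J1=3 J2=2
add link → L=7 J1=3 J2=2
PS@6,5 dof=2 J2 → L=7 J1=3 J2=3
P@2,6 dof=1 J1 → L=7 J1=4 J2=3
M=3(L−1)−2J1−J2=3·6−2·4−3=7

M = 7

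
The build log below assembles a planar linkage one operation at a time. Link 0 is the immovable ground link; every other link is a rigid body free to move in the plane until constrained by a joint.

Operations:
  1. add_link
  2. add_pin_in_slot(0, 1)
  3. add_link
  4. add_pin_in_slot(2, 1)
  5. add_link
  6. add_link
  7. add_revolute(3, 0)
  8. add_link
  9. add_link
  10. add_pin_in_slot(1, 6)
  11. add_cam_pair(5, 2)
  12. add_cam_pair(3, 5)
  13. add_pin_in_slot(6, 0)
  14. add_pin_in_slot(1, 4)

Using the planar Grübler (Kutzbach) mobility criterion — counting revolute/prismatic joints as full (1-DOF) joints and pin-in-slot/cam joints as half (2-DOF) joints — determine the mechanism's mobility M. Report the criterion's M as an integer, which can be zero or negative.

M = 9

[1;0;0] (link 0 is ground)
L+ [2;0;0]
PS(0,1)∈J2 [2;0;1]
L+ [3;0;1]
PS(2,1)∈J2 [3;0;2]
L+ [4;0;2]
L+ [5;0;2]
R(3,0)∈J1 [5;1;2]
L+ [6;1;2]
L+ [7;1;2]
PS(1,6)∈J2 [7;1;3]
C(5,2)∈J2 [7;1;4]
C(3,5)∈J2 [7;1;5]
PS(6,0)∈J2 [7;1;6]
PS(1,4)∈J2 [7;1;7]
mobility = 18 − 2 − 7 = 9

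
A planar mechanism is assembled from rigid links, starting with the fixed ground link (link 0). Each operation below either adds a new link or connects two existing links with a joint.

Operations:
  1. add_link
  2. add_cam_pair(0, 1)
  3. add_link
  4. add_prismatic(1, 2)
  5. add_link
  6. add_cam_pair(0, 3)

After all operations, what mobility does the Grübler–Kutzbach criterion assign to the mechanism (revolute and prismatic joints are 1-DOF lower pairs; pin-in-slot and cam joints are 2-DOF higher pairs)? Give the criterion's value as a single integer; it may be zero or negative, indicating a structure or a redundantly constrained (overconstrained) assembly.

M = 5

(L,J1,J2)=(1,0,0); link0 fixed
link1: (2,0,0)
C 0-1 [J2]: (2,0,1)
link2: (3,0,1)
P 1-2 [J1]: (3,1,1)
link3: (4,1,1)
C 0-3 [J2]: (4,1,2)
Grübler: 3·3 − 2·1 − 2 = 5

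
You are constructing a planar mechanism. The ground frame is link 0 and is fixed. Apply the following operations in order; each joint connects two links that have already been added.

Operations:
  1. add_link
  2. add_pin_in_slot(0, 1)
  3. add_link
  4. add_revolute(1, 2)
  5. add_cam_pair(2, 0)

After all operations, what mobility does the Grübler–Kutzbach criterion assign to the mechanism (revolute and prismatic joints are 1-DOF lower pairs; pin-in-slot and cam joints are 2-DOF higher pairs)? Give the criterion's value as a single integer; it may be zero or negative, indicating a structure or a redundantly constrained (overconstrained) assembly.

[1;0;0] (link 0 is ground)
L+ [2;0;0]
PS(0,1)∈J2 [2;0;1]
L+ [3;0;1]
R(1,2)∈J1 [3;1;1]
C(2,0)∈J2 [3;1;2]
mobility = 6 − 2 − 2 = 2

M = 2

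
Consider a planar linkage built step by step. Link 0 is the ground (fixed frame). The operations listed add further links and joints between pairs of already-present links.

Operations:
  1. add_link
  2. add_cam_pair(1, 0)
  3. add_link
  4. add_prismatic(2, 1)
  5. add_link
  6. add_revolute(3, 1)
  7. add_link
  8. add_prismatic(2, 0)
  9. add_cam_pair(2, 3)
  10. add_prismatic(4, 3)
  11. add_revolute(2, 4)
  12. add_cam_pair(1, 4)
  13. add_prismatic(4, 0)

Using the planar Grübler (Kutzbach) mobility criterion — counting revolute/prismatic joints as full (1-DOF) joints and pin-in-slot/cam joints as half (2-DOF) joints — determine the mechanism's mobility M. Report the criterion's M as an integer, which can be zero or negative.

M = -3

(L,J1,J2)=(1,0,0); link0 fixed
link1: (2,0,0)
C 1-0 [J2]: (2,0,1)
link2: (3,0,1)
P 2-1 [J1]: (3,1,1)
link3: (4,1,1)
R 3-1 [J1]: (4,2,1)
link4: (5,2,1)
P 2-0 [J1]: (5,3,1)
C 2-3 [J2]: (5,3,2)
P 4-3 [J1]: (5,4,2)
R 2-4 [J1]: (5,5,2)
C 1-4 [J2]: (5,5,3)
P 4-0 [J1]: (5,6,3)
Grübler: 3·4 − 2·6 − 3 = -3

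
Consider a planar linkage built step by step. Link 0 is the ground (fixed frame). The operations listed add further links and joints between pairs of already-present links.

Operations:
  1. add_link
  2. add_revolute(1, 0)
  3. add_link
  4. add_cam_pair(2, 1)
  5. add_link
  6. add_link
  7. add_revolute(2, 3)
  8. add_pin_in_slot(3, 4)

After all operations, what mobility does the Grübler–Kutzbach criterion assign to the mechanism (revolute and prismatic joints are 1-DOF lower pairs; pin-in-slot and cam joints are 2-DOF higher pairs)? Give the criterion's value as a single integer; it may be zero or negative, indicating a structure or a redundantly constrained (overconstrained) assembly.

M = 6

(L,J1,J2)=(1,0,0); link0 fixed
link1: (2,0,0)
R 1-0 [J1]: (2,1,0)
link2: (3,1,0)
C 2-1 [J2]: (3,1,1)
link3: (4,1,1)
link4: (5,1,1)
R 2-3 [J1]: (5,2,1)
PS 3-4 [J2]: (5,2,2)
Grübler: 3·4 − 2·2 − 2 = 6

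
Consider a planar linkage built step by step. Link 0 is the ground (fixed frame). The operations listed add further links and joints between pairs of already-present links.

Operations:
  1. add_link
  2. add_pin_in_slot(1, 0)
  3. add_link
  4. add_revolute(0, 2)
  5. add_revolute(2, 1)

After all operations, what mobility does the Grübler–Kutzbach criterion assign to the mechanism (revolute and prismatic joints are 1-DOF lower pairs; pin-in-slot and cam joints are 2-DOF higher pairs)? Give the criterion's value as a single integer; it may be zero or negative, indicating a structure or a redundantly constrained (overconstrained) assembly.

ground; <1,0,0>
#1 <2,0,0>
PS:1↔0 J2 <2,0,1>
#2 <3,0,1>
R:0↔2 J1 <3,1,1>
R:2↔1 J1 <3,2,1>
3×2 − 2×2 − 1×1 = 1

M = 1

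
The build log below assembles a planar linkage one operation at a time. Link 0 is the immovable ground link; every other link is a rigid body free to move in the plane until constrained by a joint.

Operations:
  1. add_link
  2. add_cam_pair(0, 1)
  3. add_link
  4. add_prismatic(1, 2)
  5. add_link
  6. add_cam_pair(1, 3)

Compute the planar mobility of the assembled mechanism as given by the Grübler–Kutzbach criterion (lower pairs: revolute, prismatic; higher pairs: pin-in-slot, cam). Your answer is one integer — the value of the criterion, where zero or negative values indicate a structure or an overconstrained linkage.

M = 5

link 0 = ground. State L|J1|J2 = 1|0|0
+link1  2|0|0
C(0,1) f=2→J2  2|0|1
+link2  3|0|1
P(1,2) f=1→J1  3|1|1
+link3  4|1|1
C(1,3) f=2→J2  4|1|2
M = 3(4−1)−2·1−2 = 9−2−2 = 5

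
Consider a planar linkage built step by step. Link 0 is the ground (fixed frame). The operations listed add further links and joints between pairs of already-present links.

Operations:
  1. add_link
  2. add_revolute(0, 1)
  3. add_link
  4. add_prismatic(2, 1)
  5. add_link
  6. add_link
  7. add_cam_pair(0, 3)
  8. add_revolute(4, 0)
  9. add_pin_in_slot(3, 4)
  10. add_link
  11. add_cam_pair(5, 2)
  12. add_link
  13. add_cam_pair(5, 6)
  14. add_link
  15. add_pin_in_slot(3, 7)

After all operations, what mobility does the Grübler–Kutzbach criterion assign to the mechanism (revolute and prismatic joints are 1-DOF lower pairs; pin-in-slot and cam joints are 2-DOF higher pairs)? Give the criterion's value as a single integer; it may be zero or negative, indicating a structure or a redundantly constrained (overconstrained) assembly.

[1;0;0] (link 0 is ground)
L+ [2;0;0]
R(0,1)∈J1 [2;1;0]
L+ [3;1;0]
P(2,1)∈J1 [3;2;0]
L+ [4;2;0]
L+ [5;2;0]
C(0,3)∈J2 [5;2;1]
R(4,0)∈J1 [5;3;1]
PS(3,4)∈J2 [5;3;2]
L+ [6;3;2]
C(5,2)∈J2 [6;3;3]
L+ [7;3;3]
C(5,6)∈J2 [7;3;4]
L+ [8;3;4]
PS(3,7)∈J2 [8;3;5]
mobility = 21 − 6 − 5 = 10

M = 10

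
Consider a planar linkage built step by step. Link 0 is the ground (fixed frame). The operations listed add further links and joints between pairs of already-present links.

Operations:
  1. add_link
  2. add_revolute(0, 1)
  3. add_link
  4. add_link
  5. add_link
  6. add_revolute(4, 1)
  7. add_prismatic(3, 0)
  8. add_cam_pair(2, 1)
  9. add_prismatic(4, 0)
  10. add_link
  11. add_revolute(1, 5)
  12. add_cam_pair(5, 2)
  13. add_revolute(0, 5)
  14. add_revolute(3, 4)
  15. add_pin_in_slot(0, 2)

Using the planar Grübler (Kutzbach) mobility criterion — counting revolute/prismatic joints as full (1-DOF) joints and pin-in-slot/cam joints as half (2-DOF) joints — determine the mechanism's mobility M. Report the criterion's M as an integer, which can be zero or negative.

M = -2

[1;0;0] (link 0 is ground)
L+ [2;0;0]
R(0,1)∈J1 [2;1;0]
L+ [3;1;0]
L+ [4;1;0]
L+ [5;1;0]
R(4,1)∈J1 [5;2;0]
P(3,0)∈J1 [5;3;0]
C(2,1)∈J2 [5;3;1]
P(4,0)∈J1 [5;4;1]
L+ [6;4;1]
R(1,5)∈J1 [6;5;1]
C(5,2)∈J2 [6;5;2]
R(0,5)∈J1 [6;6;2]
R(3,4)∈J1 [6;7;2]
PS(0,2)∈J2 [6;7;3]
mobility = 15 − 14 − 3 = -2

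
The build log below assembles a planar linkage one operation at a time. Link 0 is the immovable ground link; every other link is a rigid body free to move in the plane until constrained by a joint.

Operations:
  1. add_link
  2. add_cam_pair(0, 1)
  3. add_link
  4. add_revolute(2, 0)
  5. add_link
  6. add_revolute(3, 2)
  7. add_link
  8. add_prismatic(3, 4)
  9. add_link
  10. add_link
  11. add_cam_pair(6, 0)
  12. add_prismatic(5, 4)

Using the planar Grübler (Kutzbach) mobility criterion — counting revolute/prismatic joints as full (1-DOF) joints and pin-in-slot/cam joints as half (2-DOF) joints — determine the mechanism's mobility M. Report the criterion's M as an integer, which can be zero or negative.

M = 8

ground; <1,0,0>
#1 <2,0,0>
C:0↔1 J2 <2,0,1>
#2 <3,0,1>
R:2↔0 J1 <3,1,1>
#3 <4,1,1>
R:3↔2 J1 <4,2,1>
#4 <5,2,1>
P:3↔4 J1 <5,3,1>
#5 <6,3,1>
#6 <7,3,1>
C:6↔0 J2 <7,3,2>
P:5↔4 J1 <7,4,2>
3×6 − 2×4 − 1×2 = 8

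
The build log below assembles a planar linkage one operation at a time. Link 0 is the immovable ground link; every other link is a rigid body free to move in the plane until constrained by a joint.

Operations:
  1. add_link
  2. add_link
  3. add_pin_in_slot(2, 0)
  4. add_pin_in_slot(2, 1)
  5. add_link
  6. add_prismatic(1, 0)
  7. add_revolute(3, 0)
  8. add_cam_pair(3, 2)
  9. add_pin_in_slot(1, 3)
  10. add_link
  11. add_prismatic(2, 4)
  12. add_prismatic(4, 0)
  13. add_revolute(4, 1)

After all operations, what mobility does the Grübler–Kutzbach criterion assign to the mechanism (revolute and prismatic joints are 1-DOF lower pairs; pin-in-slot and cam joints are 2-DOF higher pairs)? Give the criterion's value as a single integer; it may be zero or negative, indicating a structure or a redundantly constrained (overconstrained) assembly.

M = -2

L=1 J1=0 J2=0
add link → L=2 J1=0 J2=0
add link → L=3 J1=0 J2=0
PS@2,0 dof=2 J2 → L=3 J1=0 J2=1
PS@2,1 dof=2 J2 → L=3 J1=0 J2=2
add link → L=4 J1=0 J2=2
P@1,0 dof=1 J1 → L=4 J1=1 J2=2
R@3,0 dof=1 J1 → L=4 J1=2 J2=2
C@3,2 dof=2 J2 → L=4 J1=2 J2=3
PS@1,3 dof=2 J2 → L=4 J1=2 J2=4
add link → L=5 J1=2 J2=4
P@2,4 dof=1 J1 → L=5 J1=3 J2=4
P@4,0 dof=1 J1 → L=5 J1=4 J2=4
R@4,1 dof=1 J1 → L=5 J1=5 J2=4
M=3(L−1)−2J1−J2=3·4−2·5−4=-2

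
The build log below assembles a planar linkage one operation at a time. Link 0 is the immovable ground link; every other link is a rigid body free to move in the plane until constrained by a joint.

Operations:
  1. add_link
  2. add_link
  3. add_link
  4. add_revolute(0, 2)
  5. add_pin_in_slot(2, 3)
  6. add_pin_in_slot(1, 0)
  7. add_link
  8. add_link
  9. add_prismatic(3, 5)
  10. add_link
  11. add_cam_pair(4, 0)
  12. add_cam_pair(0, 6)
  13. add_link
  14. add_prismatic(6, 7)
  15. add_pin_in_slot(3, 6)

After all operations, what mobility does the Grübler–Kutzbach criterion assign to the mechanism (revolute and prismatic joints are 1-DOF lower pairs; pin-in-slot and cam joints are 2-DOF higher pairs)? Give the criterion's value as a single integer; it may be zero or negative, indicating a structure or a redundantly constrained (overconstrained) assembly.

M = 10

ground; <1,0,0>
#1 <2,0,0>
#2 <3,0,0>
#3 <4,0,0>
R:0↔2 J1 <4,1,0>
PS:2↔3 J2 <4,1,1>
PS:1↔0 J2 <4,1,2>
#4 <5,1,2>
#5 <6,1,2>
P:3↔5 J1 <6,2,2>
#6 <7,2,2>
C:4↔0 J2 <7,2,3>
C:0↔6 J2 <7,2,4>
#7 <8,2,4>
P:6↔7 J1 <8,3,4>
PS:3↔6 J2 <8,3,5>
3×7 − 2×3 − 1×5 = 10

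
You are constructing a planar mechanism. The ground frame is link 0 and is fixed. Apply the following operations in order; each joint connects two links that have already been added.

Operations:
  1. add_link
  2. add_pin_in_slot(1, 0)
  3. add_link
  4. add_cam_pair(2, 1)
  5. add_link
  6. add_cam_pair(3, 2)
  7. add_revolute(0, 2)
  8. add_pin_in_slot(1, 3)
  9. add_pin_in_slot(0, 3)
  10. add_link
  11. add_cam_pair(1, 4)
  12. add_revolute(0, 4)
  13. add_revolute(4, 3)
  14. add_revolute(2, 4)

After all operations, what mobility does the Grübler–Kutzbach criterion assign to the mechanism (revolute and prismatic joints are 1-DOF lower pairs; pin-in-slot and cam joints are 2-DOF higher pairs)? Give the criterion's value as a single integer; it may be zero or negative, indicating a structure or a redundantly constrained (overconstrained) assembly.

(L,J1,J2)=(1,0,0); link0 fixed
link1: (2,0,0)
PS 1-0 [J2]: (2,0,1)
link2: (3,0,1)
C 2-1 [J2]: (3,0,2)
link3: (4,0,2)
C 3-2 [J2]: (4,0,3)
R 0-2 [J1]: (4,1,3)
PS 1-3 [J2]: (4,1,4)
PS 0-3 [J2]: (4,1,5)
link4: (5,1,5)
C 1-4 [J2]: (5,1,6)
R 0-4 [J1]: (5,2,6)
R 4-3 [J1]: (5,3,6)
R 2-4 [J1]: (5,4,6)
Grübler: 3·4 − 2·4 − 6 = -2

M = -2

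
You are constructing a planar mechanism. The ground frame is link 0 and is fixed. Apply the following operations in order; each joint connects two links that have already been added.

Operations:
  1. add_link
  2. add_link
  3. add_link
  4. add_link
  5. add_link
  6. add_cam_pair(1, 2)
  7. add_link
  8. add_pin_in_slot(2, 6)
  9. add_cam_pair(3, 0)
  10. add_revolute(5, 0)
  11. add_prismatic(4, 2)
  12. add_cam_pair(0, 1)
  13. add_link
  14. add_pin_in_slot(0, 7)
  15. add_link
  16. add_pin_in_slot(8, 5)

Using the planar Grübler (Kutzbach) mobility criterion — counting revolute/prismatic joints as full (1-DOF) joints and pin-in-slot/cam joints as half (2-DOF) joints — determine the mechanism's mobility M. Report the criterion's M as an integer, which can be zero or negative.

M = 14

(L,J1,J2)=(1,0,0); link0 fixed
link1: (2,0,0)
link2: (3,0,0)
link3: (4,0,0)
link4: (5,0,0)
link5: (6,0,0)
C 1-2 [J2]: (6,0,1)
link6: (7,0,1)
PS 2-6 [J2]: (7,0,2)
C 3-0 [J2]: (7,0,3)
R 5-0 [J1]: (7,1,3)
P 4-2 [J1]: (7,2,3)
C 0-1 [J2]: (7,2,4)
link7: (8,2,4)
PS 0-7 [J2]: (8,2,5)
link8: (9,2,5)
PS 8-5 [J2]: (9,2,6)
Grübler: 3·8 − 2·2 − 6 = 14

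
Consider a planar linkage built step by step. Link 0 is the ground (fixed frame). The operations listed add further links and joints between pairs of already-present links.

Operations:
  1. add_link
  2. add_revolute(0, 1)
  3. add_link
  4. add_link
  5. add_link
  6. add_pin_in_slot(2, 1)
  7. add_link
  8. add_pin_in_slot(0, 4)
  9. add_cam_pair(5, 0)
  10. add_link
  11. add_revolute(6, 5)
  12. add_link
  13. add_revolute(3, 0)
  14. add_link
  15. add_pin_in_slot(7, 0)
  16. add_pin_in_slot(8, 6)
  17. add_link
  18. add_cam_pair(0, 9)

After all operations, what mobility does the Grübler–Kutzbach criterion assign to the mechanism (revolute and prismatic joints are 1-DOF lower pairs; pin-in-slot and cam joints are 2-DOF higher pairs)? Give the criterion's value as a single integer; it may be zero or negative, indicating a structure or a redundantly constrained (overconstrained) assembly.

[1;0;0] (link 0 is ground)
L+ [2;0;0]
R(0,1)∈J1 [2;1;0]
L+ [3;1;0]
L+ [4;1;0]
L+ [5;1;0]
PS(2,1)∈J2 [5;1;1]
L+ [6;1;1]
PS(0,4)∈J2 [6;1;2]
C(5,0)∈J2 [6;1;3]
L+ [7;1;3]
R(6,5)∈J1 [7;2;3]
L+ [8;2;3]
R(3,0)∈J1 [8;3;3]
L+ [9;3;3]
PS(7,0)∈J2 [9;3;4]
PS(8,6)∈J2 [9;3;5]
L+ [10;3;5]
C(0,9)∈J2 [10;3;6]
mobility = 27 − 6 − 6 = 15

M = 15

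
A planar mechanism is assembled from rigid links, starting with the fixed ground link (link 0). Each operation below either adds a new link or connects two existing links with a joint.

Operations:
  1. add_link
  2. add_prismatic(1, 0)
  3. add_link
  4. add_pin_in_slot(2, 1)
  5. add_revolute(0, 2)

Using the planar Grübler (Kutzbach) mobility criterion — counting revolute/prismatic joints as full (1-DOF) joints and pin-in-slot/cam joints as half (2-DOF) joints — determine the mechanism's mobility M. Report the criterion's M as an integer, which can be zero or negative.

M = 1

ground; <1,0,0>
#1 <2,0,0>
P:1↔0 J1 <2,1,0>
#2 <3,1,0>
PS:2↔1 J2 <3,1,1>
R:0↔2 J1 <3,2,1>
3×2 − 2×2 − 1×1 = 1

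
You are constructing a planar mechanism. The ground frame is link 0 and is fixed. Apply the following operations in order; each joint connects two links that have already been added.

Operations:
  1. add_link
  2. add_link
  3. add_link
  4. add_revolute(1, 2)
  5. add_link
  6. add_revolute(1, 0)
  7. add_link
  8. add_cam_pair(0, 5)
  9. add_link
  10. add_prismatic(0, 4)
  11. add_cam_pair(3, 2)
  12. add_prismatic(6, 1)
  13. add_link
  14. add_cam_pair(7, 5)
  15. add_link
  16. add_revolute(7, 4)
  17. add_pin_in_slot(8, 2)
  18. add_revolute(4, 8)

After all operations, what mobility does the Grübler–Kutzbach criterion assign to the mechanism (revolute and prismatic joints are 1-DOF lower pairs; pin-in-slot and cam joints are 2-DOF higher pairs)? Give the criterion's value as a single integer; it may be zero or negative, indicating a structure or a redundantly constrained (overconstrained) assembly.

M = 8

[1;0;0] (link 0 is ground)
L+ [2;0;0]
L+ [3;0;0]
L+ [4;0;0]
R(1,2)∈J1 [4;1;0]
L+ [5;1;0]
R(1,0)∈J1 [5;2;0]
L+ [6;2;0]
C(0,5)∈J2 [6;2;1]
L+ [7;2;1]
P(0,4)∈J1 [7;3;1]
C(3,2)∈J2 [7;3;2]
P(6,1)∈J1 [7;4;2]
L+ [8;4;2]
C(7,5)∈J2 [8;4;3]
L+ [9;4;3]
R(7,4)∈J1 [9;5;3]
PS(8,2)∈J2 [9;5;4]
R(4,8)∈J1 [9;6;4]
mobility = 24 − 12 − 4 = 8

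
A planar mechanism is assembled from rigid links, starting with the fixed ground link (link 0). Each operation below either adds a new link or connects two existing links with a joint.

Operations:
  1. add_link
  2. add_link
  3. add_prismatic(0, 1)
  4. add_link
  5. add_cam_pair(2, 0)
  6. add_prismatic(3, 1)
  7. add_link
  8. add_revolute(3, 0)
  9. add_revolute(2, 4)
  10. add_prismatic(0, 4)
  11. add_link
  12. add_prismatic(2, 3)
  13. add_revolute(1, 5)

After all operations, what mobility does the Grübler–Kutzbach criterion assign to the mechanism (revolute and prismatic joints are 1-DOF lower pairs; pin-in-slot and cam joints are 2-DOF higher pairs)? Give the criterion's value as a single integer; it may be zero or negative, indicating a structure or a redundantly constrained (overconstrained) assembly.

(L,J1,J2)=(1,0,0); link0 fixed
link1: (2,0,0)
link2: (3,0,0)
P 0-1 [J1]: (3,1,0)
link3: (4,1,0)
C 2-0 [J2]: (4,1,1)
P 3-1 [J1]: (4,2,1)
link4: (5,2,1)
R 3-0 [J1]: (5,3,1)
R 2-4 [J1]: (5,4,1)
P 0-4 [J1]: (5,5,1)
link5: (6,5,1)
P 2-3 [J1]: (6,6,1)
R 1-5 [J1]: (6,7,1)
Grübler: 3·5 − 2·7 − 1 = 0

M = 0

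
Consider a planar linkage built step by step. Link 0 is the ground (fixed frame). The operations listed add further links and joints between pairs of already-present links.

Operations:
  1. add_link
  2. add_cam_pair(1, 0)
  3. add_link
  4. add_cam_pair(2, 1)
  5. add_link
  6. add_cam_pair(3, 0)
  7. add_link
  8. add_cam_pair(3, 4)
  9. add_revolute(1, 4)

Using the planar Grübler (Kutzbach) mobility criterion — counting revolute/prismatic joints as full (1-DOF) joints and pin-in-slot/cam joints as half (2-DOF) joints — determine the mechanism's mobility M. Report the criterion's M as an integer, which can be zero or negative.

[1;0;0] (link 0 is ground)
L+ [2;0;0]
C(1,0)∈J2 [2;0;1]
L+ [3;0;1]
C(2,1)∈J2 [3;0;2]
L+ [4;0;2]
C(3,0)∈J2 [4;0;3]
L+ [5;0;3]
C(3,4)∈J2 [5;0;4]
R(1,4)∈J1 [5;1;4]
mobility = 12 − 2 − 4 = 6

M = 6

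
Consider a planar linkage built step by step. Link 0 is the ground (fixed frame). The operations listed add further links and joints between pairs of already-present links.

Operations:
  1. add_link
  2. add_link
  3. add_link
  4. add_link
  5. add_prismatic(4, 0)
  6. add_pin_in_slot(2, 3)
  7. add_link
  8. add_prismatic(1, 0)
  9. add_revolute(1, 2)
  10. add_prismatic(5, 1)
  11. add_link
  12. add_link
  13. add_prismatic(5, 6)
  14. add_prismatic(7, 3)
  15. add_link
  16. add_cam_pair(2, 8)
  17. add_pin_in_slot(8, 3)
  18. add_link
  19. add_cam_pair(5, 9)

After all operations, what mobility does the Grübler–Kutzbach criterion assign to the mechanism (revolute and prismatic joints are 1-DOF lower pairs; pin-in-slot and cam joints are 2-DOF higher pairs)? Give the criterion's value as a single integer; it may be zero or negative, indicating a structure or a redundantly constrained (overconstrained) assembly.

M = 11

ground; <1,0,0>
#1 <2,0,0>
#2 <3,0,0>
#3 <4,0,0>
#4 <5,0,0>
P:4↔0 J1 <5,1,0>
PS:2↔3 J2 <5,1,1>
#5 <6,1,1>
P:1↔0 J1 <6,2,1>
R:1↔2 J1 <6,3,1>
P:5↔1 J1 <6,4,1>
#6 <7,4,1>
#7 <8,4,1>
P:5↔6 J1 <8,5,1>
P:7↔3 J1 <8,6,1>
#8 <9,6,1>
C:2↔8 J2 <9,6,2>
PS:8↔3 J2 <9,6,3>
#9 <10,6,3>
C:5↔9 J2 <10,6,4>
3×9 − 2×6 − 1×4 = 11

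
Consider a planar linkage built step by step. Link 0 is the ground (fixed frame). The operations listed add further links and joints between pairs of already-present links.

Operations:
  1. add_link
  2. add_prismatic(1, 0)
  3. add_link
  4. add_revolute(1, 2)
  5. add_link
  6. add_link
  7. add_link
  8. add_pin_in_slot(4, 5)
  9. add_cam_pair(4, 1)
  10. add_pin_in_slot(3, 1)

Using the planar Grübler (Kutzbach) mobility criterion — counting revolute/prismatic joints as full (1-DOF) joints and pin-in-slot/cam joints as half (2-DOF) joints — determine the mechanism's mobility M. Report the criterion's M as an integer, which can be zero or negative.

M = 8

ground; <1,0,0>
#1 <2,0,0>
P:1↔0 J1 <2,1,0>
#2 <3,1,0>
R:1↔2 J1 <3,2,0>
#3 <4,2,0>
#4 <5,2,0>
#5 <6,2,0>
PS:4↔5 J2 <6,2,1>
C:4↔1 J2 <6,2,2>
PS:3↔1 J2 <6,2,3>
3×5 − 2×2 − 1×3 = 8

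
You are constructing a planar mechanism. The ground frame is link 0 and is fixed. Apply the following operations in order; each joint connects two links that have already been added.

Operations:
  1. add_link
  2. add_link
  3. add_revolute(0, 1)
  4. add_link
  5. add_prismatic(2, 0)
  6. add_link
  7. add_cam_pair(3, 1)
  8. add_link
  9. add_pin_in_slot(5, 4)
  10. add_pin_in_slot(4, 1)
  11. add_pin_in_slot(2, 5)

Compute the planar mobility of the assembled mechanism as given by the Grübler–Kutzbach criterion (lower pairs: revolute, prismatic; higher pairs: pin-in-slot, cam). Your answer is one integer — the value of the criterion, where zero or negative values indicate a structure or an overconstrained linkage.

M = 7

(L,J1,J2)=(1,0,0); link0 fixed
link1: (2,0,0)
link2: (3,0,0)
R 0-1 [J1]: (3,1,0)
link3: (4,1,0)
P 2-0 [J1]: (4,2,0)
link4: (5,2,0)
C 3-1 [J2]: (5,2,1)
link5: (6,2,1)
PS 5-4 [J2]: (6,2,2)
PS 4-1 [J2]: (6,2,3)
PS 2-5 [J2]: (6,2,4)
Grübler: 3·5 − 2·2 − 4 = 7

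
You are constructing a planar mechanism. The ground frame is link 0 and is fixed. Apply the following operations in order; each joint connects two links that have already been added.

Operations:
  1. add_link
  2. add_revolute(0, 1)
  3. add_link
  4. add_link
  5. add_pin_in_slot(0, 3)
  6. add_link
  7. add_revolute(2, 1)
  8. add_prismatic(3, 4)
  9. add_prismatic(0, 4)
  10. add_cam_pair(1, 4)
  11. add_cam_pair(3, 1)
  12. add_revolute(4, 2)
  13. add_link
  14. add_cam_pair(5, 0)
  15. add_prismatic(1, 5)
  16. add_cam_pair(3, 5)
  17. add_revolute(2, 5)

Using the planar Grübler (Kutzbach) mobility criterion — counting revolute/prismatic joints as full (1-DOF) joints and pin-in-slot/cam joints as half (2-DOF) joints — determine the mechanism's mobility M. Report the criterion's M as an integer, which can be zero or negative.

M = -4

[1;0;0] (link 0 is ground)
L+ [2;0;0]
R(0,1)∈J1 [2;1;0]
L+ [3;1;0]
L+ [4;1;0]
PS(0,3)∈J2 [4;1;1]
L+ [5;1;1]
R(2,1)∈J1 [5;2;1]
P(3,4)∈J1 [5;3;1]
P(0,4)∈J1 [5;4;1]
C(1,4)∈J2 [5;4;2]
C(3,1)∈J2 [5;4;3]
R(4,2)∈J1 [5;5;3]
L+ [6;5;3]
C(5,0)∈J2 [6;5;4]
P(1,5)∈J1 [6;6;4]
C(3,5)∈J2 [6;6;5]
R(2,5)∈J1 [6;7;5]
mobility = 15 − 14 − 5 = -4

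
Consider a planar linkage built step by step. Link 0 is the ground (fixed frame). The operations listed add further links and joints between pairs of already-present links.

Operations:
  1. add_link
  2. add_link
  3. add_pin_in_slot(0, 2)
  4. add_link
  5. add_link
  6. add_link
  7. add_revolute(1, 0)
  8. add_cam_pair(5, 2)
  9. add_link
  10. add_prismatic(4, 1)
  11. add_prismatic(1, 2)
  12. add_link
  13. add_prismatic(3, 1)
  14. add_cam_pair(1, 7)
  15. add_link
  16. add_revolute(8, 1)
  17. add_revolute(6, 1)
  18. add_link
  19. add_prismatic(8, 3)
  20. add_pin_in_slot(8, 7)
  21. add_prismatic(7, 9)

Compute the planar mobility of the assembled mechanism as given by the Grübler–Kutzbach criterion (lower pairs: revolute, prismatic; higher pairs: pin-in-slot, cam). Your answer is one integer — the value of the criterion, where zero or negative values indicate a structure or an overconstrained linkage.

M = 7

ground; <1,0,0>
#1 <2,0,0>
#2 <3,0,0>
PS:0↔2 J2 <3,0,1>
#3 <4,0,1>
#4 <5,0,1>
#5 <6,0,1>
R:1↔0 J1 <6,1,1>
C:5↔2 J2 <6,1,2>
#6 <7,1,2>
P:4↔1 J1 <7,2,2>
P:1↔2 J1 <7,3,2>
#7 <8,3,2>
P:3↔1 J1 <8,4,2>
C:1↔7 J2 <8,4,3>
#8 <9,4,3>
R:8↔1 J1 <9,5,3>
R:6↔1 J1 <9,6,3>
#9 <10,6,3>
P:8↔3 J1 <10,7,3>
PS:8↔7 J2 <10,7,4>
P:7↔9 J1 <10,8,4>
3×9 − 2×8 − 1×4 = 7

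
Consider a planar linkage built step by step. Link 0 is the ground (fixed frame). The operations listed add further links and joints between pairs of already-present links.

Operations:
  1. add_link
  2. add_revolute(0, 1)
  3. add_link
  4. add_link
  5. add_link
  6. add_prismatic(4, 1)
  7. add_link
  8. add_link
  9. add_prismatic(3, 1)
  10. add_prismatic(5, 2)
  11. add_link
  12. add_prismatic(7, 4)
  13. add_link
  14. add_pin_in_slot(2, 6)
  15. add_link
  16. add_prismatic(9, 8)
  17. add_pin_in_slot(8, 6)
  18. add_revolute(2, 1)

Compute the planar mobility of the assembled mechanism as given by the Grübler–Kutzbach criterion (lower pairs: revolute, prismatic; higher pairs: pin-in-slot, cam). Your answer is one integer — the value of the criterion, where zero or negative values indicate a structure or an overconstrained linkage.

(L,J1,J2)=(1,0,0); link0 fixed
link1: (2,0,0)
R 0-1 [J1]: (2,1,0)
link2: (3,1,0)
link3: (4,1,0)
link4: (5,1,0)
P 4-1 [J1]: (5,2,0)
link5: (6,2,0)
link6: (7,2,0)
P 3-1 [J1]: (7,3,0)
P 5-2 [J1]: (7,4,0)
link7: (8,4,0)
P 7-4 [J1]: (8,5,0)
link8: (9,5,0)
PS 2-6 [J2]: (9,5,1)
link9: (10,5,1)
P 9-8 [J1]: (10,6,1)
PS 8-6 [J2]: (10,6,2)
R 2-1 [J1]: (10,7,2)
Grübler: 3·9 − 2·7 − 2 = 11

M = 11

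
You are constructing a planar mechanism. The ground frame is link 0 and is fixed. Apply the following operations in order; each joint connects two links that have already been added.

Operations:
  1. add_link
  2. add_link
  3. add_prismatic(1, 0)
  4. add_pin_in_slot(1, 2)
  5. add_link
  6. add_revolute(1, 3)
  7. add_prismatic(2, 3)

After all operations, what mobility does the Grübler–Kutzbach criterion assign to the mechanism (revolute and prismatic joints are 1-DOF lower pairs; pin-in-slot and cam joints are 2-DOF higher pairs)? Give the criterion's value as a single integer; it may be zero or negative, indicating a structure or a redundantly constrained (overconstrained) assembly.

M = 2

(L,J1,J2)=(1,0,0); link0 fixed
link1: (2,0,0)
link2: (3,0,0)
P 1-0 [J1]: (3,1,0)
PS 1-2 [J2]: (3,1,1)
link3: (4,1,1)
R 1-3 [J1]: (4,2,1)
P 2-3 [J1]: (4,3,1)
Grübler: 3·3 − 2·3 − 1 = 2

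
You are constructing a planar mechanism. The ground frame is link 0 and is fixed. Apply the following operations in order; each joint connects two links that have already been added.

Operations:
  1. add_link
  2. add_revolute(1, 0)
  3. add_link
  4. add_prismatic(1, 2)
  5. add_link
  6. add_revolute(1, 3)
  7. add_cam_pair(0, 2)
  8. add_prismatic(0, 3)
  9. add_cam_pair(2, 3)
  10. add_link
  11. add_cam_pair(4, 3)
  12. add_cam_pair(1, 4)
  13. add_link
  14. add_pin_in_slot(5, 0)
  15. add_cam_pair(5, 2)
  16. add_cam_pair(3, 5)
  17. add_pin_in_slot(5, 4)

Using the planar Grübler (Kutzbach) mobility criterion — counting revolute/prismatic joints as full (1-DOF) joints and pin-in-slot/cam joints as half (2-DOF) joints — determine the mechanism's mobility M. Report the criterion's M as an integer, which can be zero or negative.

M = -1

[1;0;0] (link 0 is ground)
L+ [2;0;0]
R(1,0)∈J1 [2;1;0]
L+ [3;1;0]
P(1,2)∈J1 [3;2;0]
L+ [4;2;0]
R(1,3)∈J1 [4;3;0]
C(0,2)∈J2 [4;3;1]
P(0,3)∈J1 [4;4;1]
C(2,3)∈J2 [4;4;2]
L+ [5;4;2]
C(4,3)∈J2 [5;4;3]
C(1,4)∈J2 [5;4;4]
L+ [6;4;4]
PS(5,0)∈J2 [6;4;5]
C(5,2)∈J2 [6;4;6]
C(3,5)∈J2 [6;4;7]
PS(5,4)∈J2 [6;4;8]
mobility = 15 − 8 − 8 = -1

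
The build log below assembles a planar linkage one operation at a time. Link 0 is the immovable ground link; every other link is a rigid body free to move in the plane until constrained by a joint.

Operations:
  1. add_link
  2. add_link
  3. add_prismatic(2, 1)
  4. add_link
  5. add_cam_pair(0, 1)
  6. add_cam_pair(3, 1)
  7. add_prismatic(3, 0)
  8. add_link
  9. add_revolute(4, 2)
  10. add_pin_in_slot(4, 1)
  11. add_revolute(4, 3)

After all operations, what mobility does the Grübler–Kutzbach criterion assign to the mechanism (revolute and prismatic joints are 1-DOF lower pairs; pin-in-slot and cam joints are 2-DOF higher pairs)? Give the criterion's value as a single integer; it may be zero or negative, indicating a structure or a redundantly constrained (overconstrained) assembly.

ground; <1,0,0>
#1 <2,0,0>
#2 <3,0,0>
P:2↔1 J1 <3,1,0>
#3 <4,1,0>
C:0↔1 J2 <4,1,1>
C:3↔1 J2 <4,1,2>
P:3↔0 J1 <4,2,2>
#4 <5,2,2>
R:4↔2 J1 <5,3,2>
PS:4↔1 J2 <5,3,3>
R:4↔3 J1 <5,4,3>
3×4 − 2×4 − 1×3 = 1

M = 1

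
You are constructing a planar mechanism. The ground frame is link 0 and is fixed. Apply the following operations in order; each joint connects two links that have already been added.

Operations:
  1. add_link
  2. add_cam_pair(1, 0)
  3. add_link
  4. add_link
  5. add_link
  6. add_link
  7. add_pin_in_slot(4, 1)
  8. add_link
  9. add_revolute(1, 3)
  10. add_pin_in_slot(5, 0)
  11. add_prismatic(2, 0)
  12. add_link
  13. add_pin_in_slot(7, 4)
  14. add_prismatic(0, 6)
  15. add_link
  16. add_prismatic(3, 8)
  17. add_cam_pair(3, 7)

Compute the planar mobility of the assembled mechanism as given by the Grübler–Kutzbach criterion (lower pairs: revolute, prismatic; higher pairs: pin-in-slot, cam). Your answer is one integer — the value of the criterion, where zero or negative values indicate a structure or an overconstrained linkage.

(L,J1,J2)=(1,0,0); link0 fixed
link1: (2,0,0)
C 1-0 [J2]: (2,0,1)
link2: (3,0,1)
link3: (4,0,1)
link4: (5,0,1)
link5: (6,0,1)
PS 4-1 [J2]: (6,0,2)
link6: (7,0,2)
R 1-3 [J1]: (7,1,2)
PS 5-0 [J2]: (7,1,3)
P 2-0 [J1]: (7,2,3)
link7: (8,2,3)
PS 7-4 [J2]: (8,2,4)
P 0-6 [J1]: (8,3,4)
link8: (9,3,4)
P 3-8 [J1]: (9,4,4)
C 3-7 [J2]: (9,4,5)
Grübler: 3·8 − 2·4 − 5 = 11

M = 11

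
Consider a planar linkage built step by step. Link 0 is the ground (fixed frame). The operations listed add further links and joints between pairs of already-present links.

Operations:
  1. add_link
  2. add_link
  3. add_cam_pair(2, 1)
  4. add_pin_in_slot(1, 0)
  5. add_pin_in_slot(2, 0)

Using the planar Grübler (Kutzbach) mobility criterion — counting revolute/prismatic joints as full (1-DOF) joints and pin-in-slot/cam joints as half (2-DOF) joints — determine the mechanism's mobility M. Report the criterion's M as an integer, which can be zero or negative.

M = 3

ground; <1,0,0>
#1 <2,0,0>
#2 <3,0,0>
C:2↔1 J2 <3,0,1>
PS:1↔0 J2 <3,0,2>
PS:2↔0 J2 <3,0,3>
3×2 − 2×0 − 1×3 = 3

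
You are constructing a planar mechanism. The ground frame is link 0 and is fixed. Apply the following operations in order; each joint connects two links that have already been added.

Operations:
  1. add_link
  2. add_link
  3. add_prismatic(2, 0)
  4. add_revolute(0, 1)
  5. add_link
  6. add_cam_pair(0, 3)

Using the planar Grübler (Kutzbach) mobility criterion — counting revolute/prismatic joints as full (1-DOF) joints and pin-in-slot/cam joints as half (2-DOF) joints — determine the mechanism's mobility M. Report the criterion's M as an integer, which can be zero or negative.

ground; <1,0,0>
#1 <2,0,0>
#2 <3,0,0>
P:2↔0 J1 <3,1,0>
R:0↔1 J1 <3,2,0>
#3 <4,2,0>
C:0↔3 J2 <4,2,1>
3×3 − 2×2 − 1×1 = 4

M = 4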